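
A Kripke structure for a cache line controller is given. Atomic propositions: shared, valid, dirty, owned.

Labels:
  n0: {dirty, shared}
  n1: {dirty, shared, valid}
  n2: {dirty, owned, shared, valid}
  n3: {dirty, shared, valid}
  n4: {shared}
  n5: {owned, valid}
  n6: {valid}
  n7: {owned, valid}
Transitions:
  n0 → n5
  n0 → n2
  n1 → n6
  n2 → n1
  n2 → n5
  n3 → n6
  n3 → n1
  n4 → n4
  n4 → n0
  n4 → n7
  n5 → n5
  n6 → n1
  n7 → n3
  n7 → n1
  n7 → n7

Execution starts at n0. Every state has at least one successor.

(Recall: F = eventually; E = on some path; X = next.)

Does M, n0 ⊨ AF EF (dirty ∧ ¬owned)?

States satisfying EF (dirty ∧ ¬owned): {n0, n1, n2, n3, n4, n6, n7}.
States satisfying AF EF (dirty ∧ ¬owned): {n0, n1, n2, n3, n4, n6, n7}.
n0 ∈ Sat(AF EF (dirty ∧ ¬owned)).

Holds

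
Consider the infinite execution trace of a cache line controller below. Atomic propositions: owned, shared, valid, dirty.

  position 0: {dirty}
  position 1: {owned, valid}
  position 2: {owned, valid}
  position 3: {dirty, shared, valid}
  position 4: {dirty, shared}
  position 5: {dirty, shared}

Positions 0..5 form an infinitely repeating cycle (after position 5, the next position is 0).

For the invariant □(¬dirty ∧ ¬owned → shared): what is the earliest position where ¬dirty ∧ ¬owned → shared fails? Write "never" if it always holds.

never

¬dirty ∧ ¬owned → shared holds at every position 0..5, and those are all the positions the trace ever visits, so the invariant □(¬dirty ∧ ¬owned → shared) is never violated.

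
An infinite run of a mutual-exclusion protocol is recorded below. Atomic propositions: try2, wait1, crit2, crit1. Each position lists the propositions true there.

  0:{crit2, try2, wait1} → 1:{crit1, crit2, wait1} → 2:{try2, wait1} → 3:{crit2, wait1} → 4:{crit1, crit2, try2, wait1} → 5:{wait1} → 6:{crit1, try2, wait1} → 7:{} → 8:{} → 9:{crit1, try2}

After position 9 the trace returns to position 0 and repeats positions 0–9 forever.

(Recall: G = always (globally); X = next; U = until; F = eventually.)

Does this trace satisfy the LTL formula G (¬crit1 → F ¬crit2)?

¬crit1 → F ¬crit2 holds at every position 0..9, and those are all positions ever visited, so G (¬crit1 → F ¬crit2) holds.
Positions where ¬crit1 holds: 0, 2, 3, 5, 7, 8.
Check F ¬crit2 at each: 0→ok, 2→ok, 3→ok, 5→ok, 7→ok, 8→ok.

Holds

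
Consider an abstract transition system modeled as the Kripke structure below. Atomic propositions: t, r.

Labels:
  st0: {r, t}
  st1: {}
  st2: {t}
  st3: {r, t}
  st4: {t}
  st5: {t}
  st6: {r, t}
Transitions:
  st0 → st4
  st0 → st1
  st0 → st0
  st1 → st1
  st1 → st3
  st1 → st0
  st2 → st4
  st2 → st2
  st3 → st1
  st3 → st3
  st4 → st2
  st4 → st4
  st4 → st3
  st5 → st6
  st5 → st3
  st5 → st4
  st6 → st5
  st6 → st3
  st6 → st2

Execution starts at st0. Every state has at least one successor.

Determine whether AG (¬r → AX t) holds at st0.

No

States satisfying ¬r → AX t: {st0, st2, st3, st4, st5, st6}.
States satisfying AG (¬r → AX t): ∅.
st1 is reachable from st0 and violates ¬r → AX t, so AG fails at st0.
st0 ∉ Sat(AG (¬r → AX t)).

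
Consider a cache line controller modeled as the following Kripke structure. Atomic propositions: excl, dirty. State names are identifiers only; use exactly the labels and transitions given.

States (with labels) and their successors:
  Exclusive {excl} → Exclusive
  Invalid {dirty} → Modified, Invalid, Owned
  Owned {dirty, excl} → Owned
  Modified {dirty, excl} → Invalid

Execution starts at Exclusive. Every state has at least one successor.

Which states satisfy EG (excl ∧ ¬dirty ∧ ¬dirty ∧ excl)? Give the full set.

{Exclusive}

States satisfying excl ∧ ¬dirty ∧ ¬dirty ∧ excl: {Exclusive}.
States satisfying EG (excl ∧ ¬dirty ∧ ¬dirty ∧ excl): {Exclusive}.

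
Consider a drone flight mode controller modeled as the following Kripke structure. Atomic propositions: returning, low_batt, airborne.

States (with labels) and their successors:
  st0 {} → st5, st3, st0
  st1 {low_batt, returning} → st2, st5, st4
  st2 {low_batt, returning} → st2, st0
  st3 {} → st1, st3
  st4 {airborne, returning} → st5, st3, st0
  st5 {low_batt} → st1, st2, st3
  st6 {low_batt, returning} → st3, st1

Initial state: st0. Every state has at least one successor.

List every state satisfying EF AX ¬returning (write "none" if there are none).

{st0, st1, st2, st3, st4, st5, st6}

States satisfying AX ¬returning: {st0, st4}.
States satisfying EF AX ¬returning: {st0, st1, st2, st3, st4, st5, st6}.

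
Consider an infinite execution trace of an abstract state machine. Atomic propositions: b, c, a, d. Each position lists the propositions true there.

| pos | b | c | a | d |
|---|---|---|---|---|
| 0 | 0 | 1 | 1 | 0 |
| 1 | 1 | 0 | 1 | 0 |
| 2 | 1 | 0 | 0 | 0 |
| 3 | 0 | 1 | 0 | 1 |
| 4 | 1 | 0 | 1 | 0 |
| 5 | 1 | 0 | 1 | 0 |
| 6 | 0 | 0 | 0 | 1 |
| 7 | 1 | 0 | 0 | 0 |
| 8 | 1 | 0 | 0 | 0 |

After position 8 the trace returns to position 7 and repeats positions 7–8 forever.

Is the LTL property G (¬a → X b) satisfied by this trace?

Violated

¬a → X b must hold at every position from 0 onward. It fails at position 2, so G (¬a → X b) is false.
Positions where ¬a holds: 2, 3, 6, 7, 8.
Check X b at each: 2→fails, 3→ok, 6→ok, 7→ok, 8→ok.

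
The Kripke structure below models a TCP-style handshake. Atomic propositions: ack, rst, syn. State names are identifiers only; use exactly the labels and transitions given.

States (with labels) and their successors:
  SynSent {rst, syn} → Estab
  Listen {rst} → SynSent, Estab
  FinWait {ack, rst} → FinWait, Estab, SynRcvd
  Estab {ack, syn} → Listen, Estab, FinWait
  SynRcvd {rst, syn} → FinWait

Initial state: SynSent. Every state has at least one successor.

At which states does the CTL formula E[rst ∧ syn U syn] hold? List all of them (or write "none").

{SynSent, Estab, SynRcvd}

States satisfying rst ∧ syn: {SynSent, SynRcvd}.
States satisfying syn: {SynSent, Estab, SynRcvd}.
States satisfying E[rst ∧ syn U syn]: {SynSent, Estab, SynRcvd}.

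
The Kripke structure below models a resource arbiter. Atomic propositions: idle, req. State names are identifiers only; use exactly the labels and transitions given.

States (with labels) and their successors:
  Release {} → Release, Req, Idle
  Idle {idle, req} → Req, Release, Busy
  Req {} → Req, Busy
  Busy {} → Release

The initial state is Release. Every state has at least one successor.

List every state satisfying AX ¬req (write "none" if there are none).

States satisfying ¬req: {Release, Req, Busy}.
States satisfying AX ¬req: {Idle, Req, Busy}.

{Idle, Req, Busy}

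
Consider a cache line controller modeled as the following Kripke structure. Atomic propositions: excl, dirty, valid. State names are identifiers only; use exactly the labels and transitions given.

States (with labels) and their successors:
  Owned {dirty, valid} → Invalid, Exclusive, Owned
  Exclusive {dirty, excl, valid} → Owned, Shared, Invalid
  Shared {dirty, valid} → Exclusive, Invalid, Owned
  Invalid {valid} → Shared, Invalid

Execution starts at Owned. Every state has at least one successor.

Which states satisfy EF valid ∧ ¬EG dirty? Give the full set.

States satisfying valid: {Owned, Exclusive, Shared, Invalid}.
States satisfying EF valid: {Owned, Exclusive, Shared, Invalid}.
States satisfying dirty: {Owned, Exclusive, Shared}.
States satisfying EG dirty: {Owned, Exclusive, Shared}.
States satisfying ¬EG dirty: {Invalid}.
States satisfying EF valid ∧ ¬EG dirty: {Invalid}.

{Invalid}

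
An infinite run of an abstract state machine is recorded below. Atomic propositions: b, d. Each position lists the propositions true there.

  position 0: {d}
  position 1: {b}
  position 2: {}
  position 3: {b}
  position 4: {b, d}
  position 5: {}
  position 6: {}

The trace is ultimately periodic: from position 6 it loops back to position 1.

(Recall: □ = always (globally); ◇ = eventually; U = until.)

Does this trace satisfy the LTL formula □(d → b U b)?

No

d → b U b must hold at every position from 0 onward. It fails at position 0, so □(d → b U b) is false.
Positions where d holds: 0, 4.
Check b U b at each: 0→fails, 4→ok.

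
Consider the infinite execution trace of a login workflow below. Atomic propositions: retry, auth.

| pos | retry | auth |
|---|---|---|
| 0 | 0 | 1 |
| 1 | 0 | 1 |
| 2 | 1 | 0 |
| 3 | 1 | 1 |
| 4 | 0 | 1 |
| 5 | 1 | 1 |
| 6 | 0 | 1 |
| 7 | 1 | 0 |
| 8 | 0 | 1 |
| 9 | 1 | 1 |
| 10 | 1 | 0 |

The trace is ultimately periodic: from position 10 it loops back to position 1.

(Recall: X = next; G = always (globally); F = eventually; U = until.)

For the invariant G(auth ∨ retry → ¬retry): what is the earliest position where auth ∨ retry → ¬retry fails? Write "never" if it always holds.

Check auth ∨ retry → ¬retry at each position in order: 0 ✓, 1 ✓.
At position 2 the labels are {retry}, so auth ∨ retry → ¬retry is false there. This is the first violation.

2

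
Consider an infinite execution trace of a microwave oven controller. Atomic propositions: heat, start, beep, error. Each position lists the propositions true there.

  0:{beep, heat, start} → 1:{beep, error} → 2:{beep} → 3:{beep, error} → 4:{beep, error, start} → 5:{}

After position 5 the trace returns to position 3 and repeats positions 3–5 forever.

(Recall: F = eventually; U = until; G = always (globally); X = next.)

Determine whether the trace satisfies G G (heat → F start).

Holds

G (heat → F start) holds at every position 0..5, and those are all positions ever visited, so G G (heat → F start) holds.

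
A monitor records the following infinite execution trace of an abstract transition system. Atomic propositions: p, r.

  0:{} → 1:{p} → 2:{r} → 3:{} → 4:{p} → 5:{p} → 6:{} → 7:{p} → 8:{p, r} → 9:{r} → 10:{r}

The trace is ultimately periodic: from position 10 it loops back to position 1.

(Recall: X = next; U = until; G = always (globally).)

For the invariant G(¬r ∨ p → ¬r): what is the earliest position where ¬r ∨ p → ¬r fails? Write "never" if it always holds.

8

Check ¬r ∨ p → ¬r at each position in order: 0 ✓, 1 ✓, 2 ✓, 3 ✓, 4 ✓, 5 ✓, 6 ✓, 7 ✓.
At position 8 the labels are {p, r}, so ¬r ∨ p → ¬r is false there. This is the first violation.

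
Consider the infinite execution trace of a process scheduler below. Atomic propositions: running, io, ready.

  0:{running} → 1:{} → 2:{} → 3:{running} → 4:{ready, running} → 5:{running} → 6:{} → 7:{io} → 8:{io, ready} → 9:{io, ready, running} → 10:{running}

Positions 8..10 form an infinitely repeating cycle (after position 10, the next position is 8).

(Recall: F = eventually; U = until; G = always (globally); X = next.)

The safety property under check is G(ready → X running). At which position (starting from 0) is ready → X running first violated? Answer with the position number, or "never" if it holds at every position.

ready → X running holds at every position 0..10, and those are all the positions the trace ever visits, so the invariant G(ready → X running) is never violated.

never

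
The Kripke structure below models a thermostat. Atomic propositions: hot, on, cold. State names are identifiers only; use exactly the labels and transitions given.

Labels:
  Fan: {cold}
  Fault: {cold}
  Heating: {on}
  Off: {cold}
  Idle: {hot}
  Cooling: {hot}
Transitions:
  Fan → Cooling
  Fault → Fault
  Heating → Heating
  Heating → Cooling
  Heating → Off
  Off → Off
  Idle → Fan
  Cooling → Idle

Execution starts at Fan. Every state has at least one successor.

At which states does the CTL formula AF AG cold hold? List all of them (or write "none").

{Fault, Off}

States satisfying AG cold: {Fault, Off}.
States satisfying AF AG cold: {Fault, Off}.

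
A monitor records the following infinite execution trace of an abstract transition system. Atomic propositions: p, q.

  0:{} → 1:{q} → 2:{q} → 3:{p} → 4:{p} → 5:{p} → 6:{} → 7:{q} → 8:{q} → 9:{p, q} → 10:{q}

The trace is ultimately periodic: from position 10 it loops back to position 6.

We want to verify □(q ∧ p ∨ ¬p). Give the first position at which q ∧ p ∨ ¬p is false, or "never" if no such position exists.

Check q ∧ p ∨ ¬p at each position in order: 0 ✓, 1 ✓, 2 ✓.
At position 3 the labels are {p}, so q ∧ p ∨ ¬p is false there. This is the first violation.

3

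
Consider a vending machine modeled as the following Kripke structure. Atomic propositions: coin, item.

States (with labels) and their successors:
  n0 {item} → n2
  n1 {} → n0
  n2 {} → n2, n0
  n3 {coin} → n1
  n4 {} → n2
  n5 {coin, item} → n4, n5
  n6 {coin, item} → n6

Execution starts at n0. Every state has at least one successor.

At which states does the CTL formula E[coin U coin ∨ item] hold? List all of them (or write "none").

{n0, n3, n5, n6}

States satisfying coin: {n3, n5, n6}.
States satisfying coin ∨ item: {n0, n3, n5, n6}.
States satisfying E[coin U coin ∨ item]: {n0, n3, n5, n6}.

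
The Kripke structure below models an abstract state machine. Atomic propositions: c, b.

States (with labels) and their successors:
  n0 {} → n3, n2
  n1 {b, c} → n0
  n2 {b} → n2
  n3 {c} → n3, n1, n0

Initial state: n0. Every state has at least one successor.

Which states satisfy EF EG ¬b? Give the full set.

States satisfying EG ¬b: {n0, n3}.
States satisfying EF EG ¬b: {n0, n1, n3}.

{n0, n1, n3}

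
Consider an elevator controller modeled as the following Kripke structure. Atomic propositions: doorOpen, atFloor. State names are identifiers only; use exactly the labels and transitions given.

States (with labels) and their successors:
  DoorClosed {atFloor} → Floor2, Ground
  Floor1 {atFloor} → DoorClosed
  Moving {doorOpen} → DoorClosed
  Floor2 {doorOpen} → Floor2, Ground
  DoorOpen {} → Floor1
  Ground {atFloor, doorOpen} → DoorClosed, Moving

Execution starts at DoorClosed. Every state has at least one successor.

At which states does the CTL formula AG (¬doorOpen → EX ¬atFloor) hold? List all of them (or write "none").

{DoorClosed, Moving, Floor2, Ground}

States satisfying ¬doorOpen → EX ¬atFloor: {DoorClosed, Moving, Floor2, Ground}.
States satisfying AG (¬doorOpen → EX ¬atFloor): {DoorClosed, Moving, Floor2, Ground}.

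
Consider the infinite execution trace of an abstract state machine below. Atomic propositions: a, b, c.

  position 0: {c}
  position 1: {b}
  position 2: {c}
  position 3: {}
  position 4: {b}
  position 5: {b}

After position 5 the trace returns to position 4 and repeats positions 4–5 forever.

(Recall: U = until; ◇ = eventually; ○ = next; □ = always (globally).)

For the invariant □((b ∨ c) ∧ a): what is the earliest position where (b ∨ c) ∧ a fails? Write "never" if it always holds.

0

At position 0 the labels are {c}, so (b ∨ c) ∧ a is false there. This is the first violation.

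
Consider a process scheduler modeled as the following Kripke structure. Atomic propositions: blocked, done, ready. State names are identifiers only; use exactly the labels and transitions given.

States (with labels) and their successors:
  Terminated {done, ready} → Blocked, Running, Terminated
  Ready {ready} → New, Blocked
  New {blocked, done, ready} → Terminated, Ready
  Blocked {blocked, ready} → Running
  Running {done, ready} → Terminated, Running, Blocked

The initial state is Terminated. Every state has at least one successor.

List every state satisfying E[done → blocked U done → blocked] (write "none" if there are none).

{Ready, New, Blocked}

States satisfying done → blocked: {Ready, New, Blocked}.
States satisfying E[done → blocked U done → blocked]: {Ready, New, Blocked}.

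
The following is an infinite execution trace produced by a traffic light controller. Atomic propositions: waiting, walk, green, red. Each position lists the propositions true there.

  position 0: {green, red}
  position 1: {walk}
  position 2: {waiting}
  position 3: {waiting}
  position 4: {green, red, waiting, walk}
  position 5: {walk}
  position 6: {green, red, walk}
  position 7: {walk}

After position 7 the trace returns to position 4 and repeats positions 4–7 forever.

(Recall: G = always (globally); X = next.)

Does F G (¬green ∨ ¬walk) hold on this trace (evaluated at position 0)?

G (¬green ∨ ¬walk) is false at every position 0..7, so it never becomes true and F G (¬green ∨ ¬walk) fails.

Violated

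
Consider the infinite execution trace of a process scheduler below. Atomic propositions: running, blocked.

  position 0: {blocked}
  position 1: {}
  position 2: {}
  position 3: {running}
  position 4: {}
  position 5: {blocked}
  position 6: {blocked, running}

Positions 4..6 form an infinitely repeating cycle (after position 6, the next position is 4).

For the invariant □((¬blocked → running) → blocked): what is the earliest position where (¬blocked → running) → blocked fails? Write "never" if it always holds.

Check (¬blocked → running) → blocked at each position in order: 0 ✓, 1 ✓, 2 ✓.
At position 3 the labels are {running}, so (¬blocked → running) → blocked is false there. This is the first violation.

3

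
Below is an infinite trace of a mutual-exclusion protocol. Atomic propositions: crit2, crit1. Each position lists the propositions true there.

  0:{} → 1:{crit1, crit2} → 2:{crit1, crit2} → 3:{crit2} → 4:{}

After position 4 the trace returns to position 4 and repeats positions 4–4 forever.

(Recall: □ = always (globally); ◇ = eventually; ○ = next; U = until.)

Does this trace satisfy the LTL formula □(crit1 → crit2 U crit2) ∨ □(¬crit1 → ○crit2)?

crit1 → crit2 U crit2 holds at every position 0..4, and those are all positions ever visited, so □(crit1 → crit2 U crit2) holds.
Positions where crit1 holds: 1, 2.
Check crit2 U crit2 at each: 1→ok, 2→ok.
¬crit1 → ○crit2 must hold at every position from 0 onward. It fails at position 3, so □(¬crit1 → ○crit2) is false.
Positions where ¬crit1 holds: 0, 3, 4.
Check ○crit2 at each: 0→ok, 3→fails, 4→fails.
At position 0: □(crit1 → crit2 U crit2) is true; □(¬crit1 → ○crit2) is false; so □(crit1 → crit2 U crit2) ∨ □(¬crit1 → ○crit2) is true.

Yes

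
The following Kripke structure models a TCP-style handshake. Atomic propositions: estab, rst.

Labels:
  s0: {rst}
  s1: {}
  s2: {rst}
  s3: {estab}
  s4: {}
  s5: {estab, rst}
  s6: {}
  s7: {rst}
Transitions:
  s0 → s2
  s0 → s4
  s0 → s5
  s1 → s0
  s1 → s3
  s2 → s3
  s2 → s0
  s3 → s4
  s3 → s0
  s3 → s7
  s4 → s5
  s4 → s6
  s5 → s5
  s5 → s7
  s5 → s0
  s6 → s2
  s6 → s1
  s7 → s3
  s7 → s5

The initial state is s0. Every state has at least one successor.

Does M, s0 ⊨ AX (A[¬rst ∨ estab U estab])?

States satisfying A[¬rst ∨ estab U estab]: {s3, s5}.
States satisfying AX (A[¬rst ∨ estab U estab]): {s7}.
s0 ∉ Sat(AX (A[¬rst ∨ estab U estab])).

No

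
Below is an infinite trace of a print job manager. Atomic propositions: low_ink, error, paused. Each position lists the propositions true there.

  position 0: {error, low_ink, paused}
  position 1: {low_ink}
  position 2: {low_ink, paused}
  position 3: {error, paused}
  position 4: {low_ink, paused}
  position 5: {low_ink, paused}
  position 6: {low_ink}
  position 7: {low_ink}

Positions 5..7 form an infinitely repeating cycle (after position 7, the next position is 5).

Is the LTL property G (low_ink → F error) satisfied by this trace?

low_ink → F error must hold at every position from 0 onward. It fails at position 4, so G (low_ink → F error) is false.
Positions where low_ink holds: 0, 1, 2, 4, 5, 6, 7.
Check F error at each: 0→ok, 1→ok, 2→ok, 4→fails, 5→fails, 6→fails, 7→fails.

Violated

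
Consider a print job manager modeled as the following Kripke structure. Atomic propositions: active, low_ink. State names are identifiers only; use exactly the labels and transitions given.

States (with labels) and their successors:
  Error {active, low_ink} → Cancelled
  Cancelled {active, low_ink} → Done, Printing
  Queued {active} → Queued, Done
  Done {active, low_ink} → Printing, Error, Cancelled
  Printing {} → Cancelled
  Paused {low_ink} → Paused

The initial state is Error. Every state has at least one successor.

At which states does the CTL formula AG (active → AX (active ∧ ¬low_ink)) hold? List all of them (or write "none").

States satisfying active → AX (active ∧ ¬low_ink): {Printing, Paused}.
States satisfying AG (active → AX (active ∧ ¬low_ink)): {Paused}.

{Paused}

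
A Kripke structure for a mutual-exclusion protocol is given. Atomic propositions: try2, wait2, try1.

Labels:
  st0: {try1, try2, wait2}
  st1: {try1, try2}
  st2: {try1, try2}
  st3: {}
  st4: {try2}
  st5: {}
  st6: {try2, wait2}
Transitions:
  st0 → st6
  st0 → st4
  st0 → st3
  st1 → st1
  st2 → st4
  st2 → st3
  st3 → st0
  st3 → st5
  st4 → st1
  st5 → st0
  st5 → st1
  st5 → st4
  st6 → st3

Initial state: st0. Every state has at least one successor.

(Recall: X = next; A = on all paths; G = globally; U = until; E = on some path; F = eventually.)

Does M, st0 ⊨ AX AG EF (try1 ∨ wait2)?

States satisfying AG EF (try1 ∨ wait2): {st0, st1, st2, st3, st4, st5, st6}.
States satisfying AX AG EF (try1 ∨ wait2): {st0, st1, st2, st3, st4, st5, st6}.
st0 ∈ Sat(AX AG EF (try1 ∨ wait2)).

Satisfied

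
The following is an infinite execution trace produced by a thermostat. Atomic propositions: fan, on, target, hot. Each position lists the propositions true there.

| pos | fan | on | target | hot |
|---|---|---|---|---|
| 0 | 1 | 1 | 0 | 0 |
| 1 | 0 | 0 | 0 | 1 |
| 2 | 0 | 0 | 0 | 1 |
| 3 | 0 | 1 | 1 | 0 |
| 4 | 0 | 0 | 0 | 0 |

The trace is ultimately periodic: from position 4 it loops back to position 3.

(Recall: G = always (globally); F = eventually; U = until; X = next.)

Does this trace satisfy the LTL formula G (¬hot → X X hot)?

¬hot → X X hot must hold at every position from 0 onward. It fails at position 3, so G (¬hot → X X hot) is false.
Positions where ¬hot holds: 0, 3, 4.
Check X X hot at each: 0→ok, 3→fails, 4→fails.

Violated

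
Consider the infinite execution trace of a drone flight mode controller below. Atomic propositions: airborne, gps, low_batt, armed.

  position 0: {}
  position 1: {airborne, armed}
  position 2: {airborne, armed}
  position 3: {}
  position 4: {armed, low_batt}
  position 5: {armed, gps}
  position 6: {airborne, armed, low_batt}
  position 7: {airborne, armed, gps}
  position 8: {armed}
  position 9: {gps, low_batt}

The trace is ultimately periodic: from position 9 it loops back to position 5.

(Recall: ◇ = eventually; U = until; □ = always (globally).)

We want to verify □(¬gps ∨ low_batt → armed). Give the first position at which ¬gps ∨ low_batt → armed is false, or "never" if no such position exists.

At position 0 the labels are {}, so ¬gps ∨ low_batt → armed is false there. This is the first violation.

0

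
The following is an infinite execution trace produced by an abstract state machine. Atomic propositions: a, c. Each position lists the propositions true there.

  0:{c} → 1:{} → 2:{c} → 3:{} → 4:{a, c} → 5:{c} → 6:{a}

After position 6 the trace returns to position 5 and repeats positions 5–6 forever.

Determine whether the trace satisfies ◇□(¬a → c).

□(¬a → c) holds at position 4, which is reachable from 0, so ◇□(¬a → c) holds.

Yes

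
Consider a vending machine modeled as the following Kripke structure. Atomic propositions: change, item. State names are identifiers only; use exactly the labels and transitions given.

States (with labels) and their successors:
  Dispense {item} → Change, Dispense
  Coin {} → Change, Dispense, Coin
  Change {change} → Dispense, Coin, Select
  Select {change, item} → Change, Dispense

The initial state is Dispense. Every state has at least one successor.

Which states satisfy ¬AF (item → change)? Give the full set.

{Dispense}

States satisfying item → change: {Coin, Change, Select}.
States satisfying AF (item → change): {Coin, Change, Select}.
States satisfying ¬AF (item → change): {Dispense}.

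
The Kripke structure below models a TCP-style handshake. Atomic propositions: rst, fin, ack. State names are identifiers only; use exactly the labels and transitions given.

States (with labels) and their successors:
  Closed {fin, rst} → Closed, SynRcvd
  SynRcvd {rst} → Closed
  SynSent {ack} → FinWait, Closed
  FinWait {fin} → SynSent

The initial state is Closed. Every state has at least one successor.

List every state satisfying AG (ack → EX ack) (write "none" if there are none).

{Closed, SynRcvd}

States satisfying ack → EX ack: {Closed, SynRcvd, FinWait}.
States satisfying AG (ack → EX ack): {Closed, SynRcvd}.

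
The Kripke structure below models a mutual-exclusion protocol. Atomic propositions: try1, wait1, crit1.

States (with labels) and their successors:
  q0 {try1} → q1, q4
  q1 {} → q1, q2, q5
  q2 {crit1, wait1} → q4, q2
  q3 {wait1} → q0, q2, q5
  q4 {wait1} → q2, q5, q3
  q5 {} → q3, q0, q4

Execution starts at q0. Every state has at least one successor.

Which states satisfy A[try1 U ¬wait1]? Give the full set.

{q0, q1, q5}

States satisfying try1: {q0}.
States satisfying ¬wait1: {q0, q1, q5}.
States satisfying A[try1 U ¬wait1]: {q0, q1, q5}.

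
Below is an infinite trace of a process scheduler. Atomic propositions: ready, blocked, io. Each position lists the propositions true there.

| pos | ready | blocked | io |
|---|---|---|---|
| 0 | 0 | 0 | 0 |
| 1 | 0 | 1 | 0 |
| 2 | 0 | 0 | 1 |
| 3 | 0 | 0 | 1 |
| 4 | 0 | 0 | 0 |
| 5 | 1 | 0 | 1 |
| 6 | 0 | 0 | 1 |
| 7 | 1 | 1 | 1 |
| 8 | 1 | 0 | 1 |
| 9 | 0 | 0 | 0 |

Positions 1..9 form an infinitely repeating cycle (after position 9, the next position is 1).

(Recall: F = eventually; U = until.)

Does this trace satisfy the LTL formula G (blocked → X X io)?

blocked → X X io must hold at every position from 0 onward. It fails at position 7, so G (blocked → X X io) is false.
Positions where blocked holds: 1, 7.
Check X X io at each: 1→ok, 7→fails.

Violated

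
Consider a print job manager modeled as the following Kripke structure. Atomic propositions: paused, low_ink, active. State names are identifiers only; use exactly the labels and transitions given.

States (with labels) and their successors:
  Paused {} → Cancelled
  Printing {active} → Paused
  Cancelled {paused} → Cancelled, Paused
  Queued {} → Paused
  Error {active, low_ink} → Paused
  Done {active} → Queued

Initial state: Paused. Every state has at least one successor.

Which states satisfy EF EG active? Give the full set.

none

States satisfying EG active: ∅.
States satisfying EF EG active: ∅.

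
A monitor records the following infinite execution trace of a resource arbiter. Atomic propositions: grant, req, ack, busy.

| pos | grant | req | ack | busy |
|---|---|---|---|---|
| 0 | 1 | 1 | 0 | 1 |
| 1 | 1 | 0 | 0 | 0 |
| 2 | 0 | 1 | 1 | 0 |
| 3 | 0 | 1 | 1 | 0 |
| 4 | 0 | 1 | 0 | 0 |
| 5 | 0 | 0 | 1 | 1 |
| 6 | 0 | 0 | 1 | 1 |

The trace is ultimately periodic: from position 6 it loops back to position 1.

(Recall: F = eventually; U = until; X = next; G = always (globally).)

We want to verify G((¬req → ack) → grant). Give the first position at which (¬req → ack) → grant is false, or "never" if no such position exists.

2

Check (¬req → ack) → grant at each position in order: 0 ✓, 1 ✓.
At position 2 the labels are {ack, req}, so (¬req → ack) → grant is false there. This is the first violation.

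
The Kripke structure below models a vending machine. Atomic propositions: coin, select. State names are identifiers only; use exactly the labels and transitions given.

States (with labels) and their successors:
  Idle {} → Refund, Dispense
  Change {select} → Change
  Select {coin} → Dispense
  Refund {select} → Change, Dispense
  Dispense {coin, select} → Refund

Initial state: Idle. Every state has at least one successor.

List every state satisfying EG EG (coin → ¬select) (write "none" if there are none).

{Idle, Change, Refund}

States satisfying EG (coin → ¬select): {Idle, Change, Refund}.
States satisfying EG EG (coin → ¬select): {Idle, Change, Refund}.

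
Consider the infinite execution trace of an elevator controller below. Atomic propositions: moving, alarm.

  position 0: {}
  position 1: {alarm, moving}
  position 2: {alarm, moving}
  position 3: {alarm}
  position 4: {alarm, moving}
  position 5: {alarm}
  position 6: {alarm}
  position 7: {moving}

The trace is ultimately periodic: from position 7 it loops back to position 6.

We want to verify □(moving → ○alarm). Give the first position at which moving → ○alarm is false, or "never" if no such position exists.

moving → ○alarm holds at every position 0..7, and those are all the positions the trace ever visits, so the invariant □(moving → ○alarm) is never violated.

never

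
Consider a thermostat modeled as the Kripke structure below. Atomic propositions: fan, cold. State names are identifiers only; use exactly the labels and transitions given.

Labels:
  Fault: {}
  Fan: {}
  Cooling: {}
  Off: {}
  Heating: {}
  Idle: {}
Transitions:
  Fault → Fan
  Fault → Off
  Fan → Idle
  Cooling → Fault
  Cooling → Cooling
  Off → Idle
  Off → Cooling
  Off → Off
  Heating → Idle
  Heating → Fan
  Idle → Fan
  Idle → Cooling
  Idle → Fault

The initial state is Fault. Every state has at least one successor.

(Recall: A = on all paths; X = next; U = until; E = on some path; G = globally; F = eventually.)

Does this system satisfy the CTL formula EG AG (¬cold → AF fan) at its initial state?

States satisfying AG (¬cold → AF fan): ∅.
States satisfying EG AG (¬cold → AF fan): ∅.
No suitable path/successor from Fault witnesses the formula.
Fault ∉ Sat(EG AG (¬cold → AF fan)).

No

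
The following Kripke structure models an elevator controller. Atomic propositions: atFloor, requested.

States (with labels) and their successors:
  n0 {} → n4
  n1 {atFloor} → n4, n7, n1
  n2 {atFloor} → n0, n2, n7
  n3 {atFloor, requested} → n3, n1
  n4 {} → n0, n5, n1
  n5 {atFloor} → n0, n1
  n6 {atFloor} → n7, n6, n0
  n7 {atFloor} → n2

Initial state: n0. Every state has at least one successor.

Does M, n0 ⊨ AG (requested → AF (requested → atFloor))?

States satisfying requested → AF (requested → atFloor): {n0, n1, n2, n3, n4, n5, n6, n7}.
States satisfying AG (requested → AF (requested → atFloor)): {n0, n1, n2, n3, n4, n5, n6, n7}.
Every state reachable from n0 satisfies requested → AF (requested → atFloor).
n0 ∈ Sat(AG (requested → AF (requested → atFloor))).

Holds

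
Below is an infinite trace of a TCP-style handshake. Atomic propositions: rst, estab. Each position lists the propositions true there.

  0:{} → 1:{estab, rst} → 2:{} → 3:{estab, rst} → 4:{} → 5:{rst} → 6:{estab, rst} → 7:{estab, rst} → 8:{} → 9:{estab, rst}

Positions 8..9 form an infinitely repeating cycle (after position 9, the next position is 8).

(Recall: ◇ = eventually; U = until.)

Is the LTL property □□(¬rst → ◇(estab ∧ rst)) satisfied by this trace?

Holds

□(¬rst → ◇(estab ∧ rst)) holds at every position 0..9, and those are all positions ever visited, so □□(¬rst → ◇(estab ∧ rst)) holds.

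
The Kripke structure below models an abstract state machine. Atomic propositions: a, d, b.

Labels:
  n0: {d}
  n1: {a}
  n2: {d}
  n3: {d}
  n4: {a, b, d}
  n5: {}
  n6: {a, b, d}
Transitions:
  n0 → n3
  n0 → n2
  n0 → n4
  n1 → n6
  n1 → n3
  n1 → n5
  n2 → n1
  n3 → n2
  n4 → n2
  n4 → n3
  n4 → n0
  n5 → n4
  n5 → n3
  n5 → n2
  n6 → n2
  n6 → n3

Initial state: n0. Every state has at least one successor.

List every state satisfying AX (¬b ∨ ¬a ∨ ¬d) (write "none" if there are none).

States satisfying ¬b ∨ ¬a ∨ ¬d: {n0, n1, n2, n3, n5}.
States satisfying AX (¬b ∨ ¬a ∨ ¬d): {n2, n3, n4, n6}.

{n2, n3, n4, n6}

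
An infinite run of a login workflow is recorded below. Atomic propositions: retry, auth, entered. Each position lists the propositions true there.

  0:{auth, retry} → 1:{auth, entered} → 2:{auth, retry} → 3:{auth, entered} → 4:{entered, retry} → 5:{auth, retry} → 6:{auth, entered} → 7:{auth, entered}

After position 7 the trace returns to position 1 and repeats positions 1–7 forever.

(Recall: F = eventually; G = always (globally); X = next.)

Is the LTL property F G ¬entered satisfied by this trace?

Violated

G ¬entered is false at every position 0..7, so it never becomes true and F G ¬entered fails.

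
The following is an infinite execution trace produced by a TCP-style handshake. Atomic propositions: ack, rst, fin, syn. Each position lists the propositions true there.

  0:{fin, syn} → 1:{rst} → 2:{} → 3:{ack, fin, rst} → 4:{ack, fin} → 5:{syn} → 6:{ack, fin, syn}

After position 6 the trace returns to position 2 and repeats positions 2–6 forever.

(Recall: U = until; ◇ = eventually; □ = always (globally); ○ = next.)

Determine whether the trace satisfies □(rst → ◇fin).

Holds

rst → ◇fin holds at every position 0..6, and those are all positions ever visited, so □(rst → ◇fin) holds.
Positions where rst holds: 1, 3.
Check ◇fin at each: 1→ok, 3→ok.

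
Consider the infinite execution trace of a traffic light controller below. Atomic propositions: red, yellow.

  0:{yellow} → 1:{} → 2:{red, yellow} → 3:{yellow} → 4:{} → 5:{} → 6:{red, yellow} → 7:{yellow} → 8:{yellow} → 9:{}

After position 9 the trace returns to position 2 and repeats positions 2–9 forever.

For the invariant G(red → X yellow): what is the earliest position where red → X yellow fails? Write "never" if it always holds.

red → X yellow holds at every position 0..9, and those are all the positions the trace ever visits, so the invariant G(red → X yellow) is never violated.

never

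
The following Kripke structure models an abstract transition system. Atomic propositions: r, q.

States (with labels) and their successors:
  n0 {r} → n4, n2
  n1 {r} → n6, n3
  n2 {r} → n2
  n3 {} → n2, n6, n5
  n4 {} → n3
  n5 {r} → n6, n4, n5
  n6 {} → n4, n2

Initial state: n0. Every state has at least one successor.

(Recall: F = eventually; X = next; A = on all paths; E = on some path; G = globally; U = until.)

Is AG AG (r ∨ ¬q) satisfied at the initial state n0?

Yes

States satisfying AG (r ∨ ¬q): {n0, n1, n2, n3, n4, n5, n6}.
States satisfying AG AG (r ∨ ¬q): {n0, n1, n2, n3, n4, n5, n6}.
Every state reachable from n0 satisfies AG (r ∨ ¬q).
n0 ∈ Sat(AG AG (r ∨ ¬q)).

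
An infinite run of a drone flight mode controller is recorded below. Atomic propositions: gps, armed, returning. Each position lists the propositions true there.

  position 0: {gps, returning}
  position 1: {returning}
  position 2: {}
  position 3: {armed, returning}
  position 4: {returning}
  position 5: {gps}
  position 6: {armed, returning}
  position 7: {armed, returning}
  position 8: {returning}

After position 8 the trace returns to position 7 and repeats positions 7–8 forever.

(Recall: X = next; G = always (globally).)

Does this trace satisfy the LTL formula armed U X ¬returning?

Walking from position 0: at position 0, X ¬returning has not yet held and armed fails, so armed U X ¬returning is false.

Violated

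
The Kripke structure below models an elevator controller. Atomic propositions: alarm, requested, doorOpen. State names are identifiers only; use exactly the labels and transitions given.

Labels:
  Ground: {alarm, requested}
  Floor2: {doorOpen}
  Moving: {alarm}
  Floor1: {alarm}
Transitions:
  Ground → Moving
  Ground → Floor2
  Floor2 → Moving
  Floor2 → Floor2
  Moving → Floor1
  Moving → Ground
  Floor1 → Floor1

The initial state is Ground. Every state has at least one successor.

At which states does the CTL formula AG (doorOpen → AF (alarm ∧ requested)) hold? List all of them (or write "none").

{Floor1}

States satisfying doorOpen → AF (alarm ∧ requested): {Ground, Moving, Floor1}.
States satisfying AG (doorOpen → AF (alarm ∧ requested)): {Floor1}.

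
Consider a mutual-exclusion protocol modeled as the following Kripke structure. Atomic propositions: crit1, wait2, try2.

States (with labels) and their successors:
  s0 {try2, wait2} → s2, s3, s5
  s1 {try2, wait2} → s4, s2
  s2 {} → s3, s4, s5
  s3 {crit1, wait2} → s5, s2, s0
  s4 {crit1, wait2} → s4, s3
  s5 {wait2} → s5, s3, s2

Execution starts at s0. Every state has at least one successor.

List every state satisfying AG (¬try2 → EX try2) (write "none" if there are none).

none

States satisfying ¬try2 → EX try2: {s0, s1, s3}.
States satisfying AG (¬try2 → EX try2): ∅.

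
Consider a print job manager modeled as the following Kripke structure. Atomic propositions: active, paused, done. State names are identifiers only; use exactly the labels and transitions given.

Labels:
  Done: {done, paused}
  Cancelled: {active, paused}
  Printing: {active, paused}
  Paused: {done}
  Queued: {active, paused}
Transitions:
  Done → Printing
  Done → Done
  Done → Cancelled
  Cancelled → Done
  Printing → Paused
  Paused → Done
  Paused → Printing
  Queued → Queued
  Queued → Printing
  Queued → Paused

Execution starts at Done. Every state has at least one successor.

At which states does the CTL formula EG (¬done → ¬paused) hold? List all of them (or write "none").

States satisfying ¬done → ¬paused: {Done, Paused}.
States satisfying EG (¬done → ¬paused): {Done, Paused}.

{Done, Paused}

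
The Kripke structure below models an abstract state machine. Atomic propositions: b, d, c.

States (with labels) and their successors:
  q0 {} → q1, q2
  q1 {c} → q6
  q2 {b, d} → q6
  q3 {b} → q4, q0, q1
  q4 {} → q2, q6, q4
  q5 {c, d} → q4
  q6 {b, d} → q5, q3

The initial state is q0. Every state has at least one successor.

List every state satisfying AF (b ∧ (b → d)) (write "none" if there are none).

States satisfying b ∧ (b → d): {q2, q6}.
States satisfying AF (b ∧ (b → d)): {q0, q1, q2, q6}.

{q0, q1, q2, q6}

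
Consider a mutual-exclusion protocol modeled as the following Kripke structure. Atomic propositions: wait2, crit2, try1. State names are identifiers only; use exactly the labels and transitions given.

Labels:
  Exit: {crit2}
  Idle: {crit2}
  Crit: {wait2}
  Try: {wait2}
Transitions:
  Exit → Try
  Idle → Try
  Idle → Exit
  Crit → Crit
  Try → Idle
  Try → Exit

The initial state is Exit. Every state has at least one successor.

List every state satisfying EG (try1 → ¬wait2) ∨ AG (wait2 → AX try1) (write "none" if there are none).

States satisfying try1 → ¬wait2: {Exit, Idle, Crit, Try}.
States satisfying EG (try1 → ¬wait2): {Exit, Idle, Crit, Try}.
States satisfying wait2 → AX try1: {Exit, Idle}.
States satisfying AG (wait2 → AX try1): ∅.
States satisfying EG (try1 → ¬wait2) ∨ AG (wait2 → AX try1): {Exit, Idle, Crit, Try}.

{Exit, Idle, Crit, Try}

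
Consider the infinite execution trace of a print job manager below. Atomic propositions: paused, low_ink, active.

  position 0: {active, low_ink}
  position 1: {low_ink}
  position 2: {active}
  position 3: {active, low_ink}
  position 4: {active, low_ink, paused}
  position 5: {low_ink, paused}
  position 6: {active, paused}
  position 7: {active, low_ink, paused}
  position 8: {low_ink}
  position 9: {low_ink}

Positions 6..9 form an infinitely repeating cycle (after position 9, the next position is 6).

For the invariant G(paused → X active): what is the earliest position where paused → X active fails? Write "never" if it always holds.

Check paused → X active at each position in order: 0 ✓, 1 ✓, 2 ✓, 3 ✓.
At position 4 the labels are {active, low_ink, paused} and the next position 5 has {low_ink, paused}, so paused → X active is false there. This is the first violation.

4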